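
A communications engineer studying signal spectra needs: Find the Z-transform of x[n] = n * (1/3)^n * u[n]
Using the property Z{n * a^n * u[n]} = az/(z-a)^2
With a = 1/3: X(z) = (1/3)z/(z - 1/3)^2, |z| > 1/3

Answer: (1/3)z/(z - 1/3)^2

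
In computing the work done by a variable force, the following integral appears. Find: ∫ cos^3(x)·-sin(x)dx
Let u = cos(x), du = -sin(x) dx
∫ u^3 du = u^4/4 + C

Answer: cos^4(x)/4 + C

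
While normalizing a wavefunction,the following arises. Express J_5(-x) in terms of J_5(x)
For integer n: J_n(-x) = (-1)^n J_n(x)
With n = 5: J_5(-x) = (-1)^5 J_5(x) = -J_5(x)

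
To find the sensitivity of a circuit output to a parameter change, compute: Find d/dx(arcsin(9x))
d/dx[arcsin(u)]=u'/√(1-u²), u=9x, u'=9

Answer: 9/√(1-81x²)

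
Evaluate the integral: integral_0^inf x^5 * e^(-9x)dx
This is a Gamma integral. Substitute u=9x (du=9 dx):
integral_0^inf x^5 * e^(-9x) dx=(1/9^6) integral_0^inf u^5 * e^(-u) du
=Gamma(6)/9^6=5!/9^6=120/531441

Answer: 40/177147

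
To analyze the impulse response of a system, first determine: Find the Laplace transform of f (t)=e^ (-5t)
L{e^(at)}=1/(s-a)
L{e^(-5t)}=1/(s+5)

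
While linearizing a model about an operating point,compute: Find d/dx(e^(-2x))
Chain rule: d/dx[e^u] = e^u · u' where u = -2x
u' = -2

Answer: -2·e^(-2x)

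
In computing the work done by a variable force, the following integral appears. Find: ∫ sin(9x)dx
Using substitution u = 9x: ∫ sin(u) du/9 = -cos(u)/9 + C

Answer: (-1/9)cos(9x) + C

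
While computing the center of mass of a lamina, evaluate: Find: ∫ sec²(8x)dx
Since d/dx[tan(8x)]=8sec²(8x), integral=tan(8x)/8+C

Answer: (1/8)tan(8x)+C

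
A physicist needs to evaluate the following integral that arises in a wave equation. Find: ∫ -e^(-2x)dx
Since d/dx[e^(-2x)]=-2e^(-2x), we get 1/2 e^(-2x) + C

Answer: (1/2)e^(-2x) + C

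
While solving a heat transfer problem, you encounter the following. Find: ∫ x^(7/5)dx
Power rule: ∫ x^(7/5) dx = x^(12/5)/(12/5)+C

Answer: (5/12)·x^(12/5)+C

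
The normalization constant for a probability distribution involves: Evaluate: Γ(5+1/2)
Γ(n + 1/2)=(2n)!√π/(4^n·n!)
=3628800√π/(1024·120)=(945/32)·√π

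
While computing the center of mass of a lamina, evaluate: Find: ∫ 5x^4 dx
Using power rule: ∫ 5x^4 dx = 5/5 x^5 + C = x^5 + C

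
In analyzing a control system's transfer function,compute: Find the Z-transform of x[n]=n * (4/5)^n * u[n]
Using the property Z{n * a^n * u[n]}=az/(z-a)^2
With a=4/5: X(z)=(4/5)z/(z - 4/5)^2, |z| > 4/5

Answer: (4/5)z/(z - 4/5)^2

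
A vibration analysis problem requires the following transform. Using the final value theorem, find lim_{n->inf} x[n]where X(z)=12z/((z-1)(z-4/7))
Final value theorem: lim x[n]=lim_{z->1} (z-1)*X(z)
(z-1)*X(z)=12z/(z-4/7)
As z->1: 12/(1-4/7)=12/(3/7)=28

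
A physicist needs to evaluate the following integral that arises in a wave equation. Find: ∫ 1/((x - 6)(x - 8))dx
Partial fractions: 1/((x-6)(x-8)) = A/(x-6) + B/(x-8)
A = -1/2, B = 1/2
∫ [-1/2· 1/(x-6) + 1/2· 1/(x-8)] dx
= (1/2)[ln|x-8| - ln|x-6|] + C

Answer: (1/2)·ln|(x-8)/(x-6)| + C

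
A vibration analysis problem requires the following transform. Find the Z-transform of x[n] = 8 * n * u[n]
Z{n*u[n]} = z/(z-1)^2
By linearity: Z{8*n*u[n]} = 8z/(z-1)^2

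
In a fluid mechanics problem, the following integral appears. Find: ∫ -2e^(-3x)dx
Since d/dx[e^(-3x)] = -3e^(-3x), we get 2/3 e^(-3x)+C

Answer: (2/3)e^(-3x)+C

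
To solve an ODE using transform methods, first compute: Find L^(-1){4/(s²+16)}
L^(-1){w/(s² + w²)} = sin(wt)
Here w = 4

Answer: sin(4t)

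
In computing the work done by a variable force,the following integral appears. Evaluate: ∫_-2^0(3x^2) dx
Step 1: Find antiderivative F(x) = x^3
Step 2: F(0) - F(-2) = 0 - (-8) = 8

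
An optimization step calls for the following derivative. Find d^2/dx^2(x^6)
Apply power rule 2 times:
d^1: 6x^5
d^2: 30x^4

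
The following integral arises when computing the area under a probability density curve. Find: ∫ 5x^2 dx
Using power rule: ∫ 5x^2 dx = 5/3 x^3 + C = (5/3)x^3 + C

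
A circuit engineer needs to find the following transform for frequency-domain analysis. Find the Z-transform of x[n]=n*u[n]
Standard pair: Z{n*u[n]} = z/(z-1)^2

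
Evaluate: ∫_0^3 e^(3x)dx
Antiderivative: (1/3)e^(3x)
Evaluate: (1/3)(e^9 - 1)

Answer: (e^9 - 1)/3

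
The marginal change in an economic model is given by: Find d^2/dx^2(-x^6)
Apply power rule 2 times:
d^1: -6x^5
d^2: -30x^4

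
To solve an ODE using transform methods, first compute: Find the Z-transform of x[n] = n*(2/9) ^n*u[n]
Using the property Z{n*a^n*u[n]} = az/(z-a)^2
With a = 2/9: X(z) = (2/9)z/(z - 2/9)^2, |z| > 2/9

Answer: (2/9)z/(z - 2/9)^2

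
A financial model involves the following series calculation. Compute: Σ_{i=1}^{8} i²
Using formula: Σ i^2=n(n + 1)(2n + 1)/6=8·9·17/6=204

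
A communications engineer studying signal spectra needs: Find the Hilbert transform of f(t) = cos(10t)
The Hilbert transform shifts each frequency component by -pi/2.
H{cos(wt)} = sin(wt)
With w = 10: H{cos(10t)} = sin(10t)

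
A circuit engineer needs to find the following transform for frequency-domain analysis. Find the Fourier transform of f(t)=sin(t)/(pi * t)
sin(W*t)/(pi*t) = (W/pi)*sinc(W*t/pi) is the impulse response of the ideal low-pass filter with cutoff W (here W = 1).
Its Fourier transform is a rectangular function:
F(omega) = 1 for |omega| < 1, 0 otherwise

Answer: rect(omega/2) [i.e., 1 for |omega| < 1, 0 otherwise]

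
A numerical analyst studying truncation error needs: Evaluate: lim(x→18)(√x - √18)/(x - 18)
Multiply by conjugate (√x+√18)/(√x+√18):
=(x - 18)/((x - 18)(√x+√18))=1/(√x+√18)
As x → 18: 1/(2√18)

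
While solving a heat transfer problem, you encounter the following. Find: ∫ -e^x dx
Since d/dx[e^x]=+e^x, we get -1e^x+C

Answer: -e^x+C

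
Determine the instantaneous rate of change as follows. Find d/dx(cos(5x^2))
Chain rule: d/dx[cos(u)]=-sin(u)·u' where u=5x^2
u'=10x

Answer: -10x·sin(5x^2)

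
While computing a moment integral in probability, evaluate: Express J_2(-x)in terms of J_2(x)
For integer n: J_n(-x) = (-1)^n J_n(x)
With n = 2: J_2(-x) = (-1)^2 J_2(x) = J_2(x)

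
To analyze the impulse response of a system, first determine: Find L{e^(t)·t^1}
First shifting: L{e^(at)f(t)}=F(s-a)
L{t^1}=1/s^2
Shift s → s-1: 1/(s-1)^2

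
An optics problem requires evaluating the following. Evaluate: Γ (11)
Γ(n) = (n-1)! for positive integers
Γ(11) = 10! = 3628800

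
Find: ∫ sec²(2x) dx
Since d/dx[tan(2x)] = 2sec²(2x), integral = tan(2x)/2+C

Answer: (1/2)tan(2x)+C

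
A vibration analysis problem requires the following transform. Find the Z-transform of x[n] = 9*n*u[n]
Z{n * u[n]} = z/(z-1)^2
By linearity: Z{9 * n * u[n]} = 9z/(z-1)^2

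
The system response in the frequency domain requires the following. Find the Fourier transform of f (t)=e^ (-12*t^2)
The Fourier transform of a Gaussian e^(-a * t^2) is sqrt(pi/a) * e^(-omega^2/(4a)).
With a=12: F(omega)=sqrt(pi/12) * e^(-omega^2/48)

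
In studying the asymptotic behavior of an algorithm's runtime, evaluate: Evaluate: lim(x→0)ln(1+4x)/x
L'Hôpital (0/0): lim 4/(1 + 4x) / 1 = 4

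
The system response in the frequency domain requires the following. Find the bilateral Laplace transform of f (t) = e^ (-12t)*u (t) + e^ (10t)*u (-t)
For e^(-12t)*u(t): L=1/(s+12), Re(s) > -12
For e^(10t)*u(-t): L=-1/(s-10), Re(s) < 10
Combined: F(s)=1/(s+12)-1/(s-10), -12 < Re(s) < 10

Answer: 1/(s+12)-1/(s-10), ROC: -12 < Re(s) < 10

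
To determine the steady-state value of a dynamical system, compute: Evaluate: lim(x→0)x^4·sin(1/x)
Squeeze theorem: -|x^4| ≤ x^4·sin(1/x) ≤ |x^4|
Since x^4 → 0 as x → 0, by squeeze theorem the limit is 0

Answer: 0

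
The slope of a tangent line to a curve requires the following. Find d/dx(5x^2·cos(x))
Product rule: (fg)' = f'g + fg'
f = 5x^2, f' = 10x
g = cos(x), g' = -sin(x)

Answer: 10x·cos(x) - 5x^2·sin(x)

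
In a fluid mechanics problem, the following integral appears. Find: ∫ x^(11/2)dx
Power rule: ∫ x^(11/2) dx = x^(13/2)/(13/2)+C

Answer: (2/13)·x^(13/2)+C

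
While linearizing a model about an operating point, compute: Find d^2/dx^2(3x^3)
Apply power rule 2 times:
d^1: 9x^2
d^2: 18x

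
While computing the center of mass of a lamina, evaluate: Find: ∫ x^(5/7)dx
Power rule: ∫ x^(5/7) dx=x^(12/7)/(12/7) + C

Answer: (7/12)·x^(12/7) + C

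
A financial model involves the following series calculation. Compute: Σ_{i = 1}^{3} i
Using formula: Σ i^1 = n(n + 1)/2 = 3·4/2 = 6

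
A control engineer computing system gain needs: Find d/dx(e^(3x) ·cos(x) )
Product rule: (fg)' = f'g+fg'
f = e^(3x), f' = 3·e^(3x)
g = cos(x), g' = -sin(x)

Answer: 3·e^(3x)·cos(x) - e^(3x)·sin(x)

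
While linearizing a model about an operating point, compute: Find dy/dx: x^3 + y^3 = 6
Differentiate: 3x^2 + 3y^2·(dy/dx)=0
dy/dx=-3x^2/(3y^2)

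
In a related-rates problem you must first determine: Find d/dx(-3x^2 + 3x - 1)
Power rule: d/dx(ax^n) = n·a·x^(n-1)
Term by term: -6·x+3

Answer: -6x+3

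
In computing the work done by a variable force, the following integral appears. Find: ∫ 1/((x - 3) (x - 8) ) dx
Partial fractions: 1/((x-3)(x-8))=A/(x-3)+B/(x-8)
A=-1/5, B=1/5
∫ [-1/5· 1/(x-3)+1/5· 1/(x-8)] dx
=(1/5)[ln|x-8| - ln|x-3|]+C

Answer: (1/5)·ln|(x-8)/(x-3)|+C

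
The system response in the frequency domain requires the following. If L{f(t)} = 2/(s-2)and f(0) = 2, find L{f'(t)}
L{f'(t)}=s·F(s) - f(0)=2s/(s-2)-2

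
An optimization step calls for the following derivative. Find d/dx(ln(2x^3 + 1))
Chain rule: d/dx[ln(u)] = u'/u where u = 2x^3 + 1
u' = 6x^2

Answer: (6x^2)/(2x^3 + 1)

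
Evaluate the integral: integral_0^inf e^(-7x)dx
integral_0^inf e^(-7x) dx=[-1/7*e^(-7x)]_0^inf
=0 - (-1/7)=1/7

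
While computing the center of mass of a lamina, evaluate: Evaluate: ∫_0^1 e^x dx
Antiderivative: e^x
Evaluate: (e^1 - 1)

Answer: e^1 - 1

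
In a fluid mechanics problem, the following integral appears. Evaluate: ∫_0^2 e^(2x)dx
Antiderivative: (1/2)e^(2x)
Evaluate: (1/2)(e^4-1)

Answer: (e^4-1)/2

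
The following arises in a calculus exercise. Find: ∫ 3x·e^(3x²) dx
Let u=3x², du=6x dx
∫ (1/2)e^u du=e^u/2+C

Answer: e^(3x²)/2+C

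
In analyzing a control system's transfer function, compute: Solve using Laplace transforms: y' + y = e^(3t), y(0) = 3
Take L: sY - 3 + Y=1/(s-3)
Y(s + 1)=1/(s-3) + 3
Y=1/((s-3)(s + 1)) + 3/(s + 1)
Partial fractions: 1/((s-3)(s + 1))=(1/4)/(s-3) - (1/4)/(s + 1)
So Y=(1/4)/(s-3) + (11/4)/(s + 1)
Inverse Laplace transform (L^(-1){1/(s-3)}=e^(3t), L^(-1){1/(s + 1)}=e^(-t)):

Answer: y(t)=(1/4)·e^(3t) + (11/4)·e^(-t)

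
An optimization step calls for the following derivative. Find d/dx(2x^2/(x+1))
Quotient rule: (f/g)'=(f'g - fg')/g²
f=2x^2, f'=4x
g=x+1, g'=1

Answer: (4x·(x+1)-2x^2)/(x+1)²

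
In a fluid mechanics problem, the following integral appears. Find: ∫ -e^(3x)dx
Since d/dx[e^(3x)]=3e^(3x), we get -1/3 e^(3x)+C

Answer: (-1/3)e^(3x)+C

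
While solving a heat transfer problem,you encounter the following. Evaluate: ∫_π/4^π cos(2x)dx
Antiderivative: sin(2x)/2
Evaluate at bounds: [sin(2·π)/2] - [sin(2·π/4)/2]
=((0) - (1))/2=-1/2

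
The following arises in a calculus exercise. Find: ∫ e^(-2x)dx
Since d/dx[e^(-2x)] = -2e^(-2x), we get -1/2 e^(-2x) + C

Answer: (-1/2)e^(-2x) + C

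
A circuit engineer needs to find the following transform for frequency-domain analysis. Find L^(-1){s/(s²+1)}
L^(-1){s/(s²+w²)} = cos(wt)
Here w = 1

Answer: cos(t)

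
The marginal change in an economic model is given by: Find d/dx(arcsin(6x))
d/dx[arcsin(u)] = u'/√(1-u²), u = 6x, u' = 6

Answer: 6/√(1-36x²)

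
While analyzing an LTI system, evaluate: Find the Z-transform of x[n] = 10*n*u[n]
Z{n*u[n]}=z/(z-1)^2
By linearity: Z{10*n*u[n]}=10z/(z-1)^2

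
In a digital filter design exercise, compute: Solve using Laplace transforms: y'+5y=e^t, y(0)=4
Take L: sY - 4 + 5Y=1/(s-1)
Y(s + 5)=1/(s-1) + 4
Y=1/((s-1)(s + 5)) + 4/(s + 5)
Partial fractions: 1/((s-1)(s + 5))=(1/6)/(s-1) - (1/6)/(s + 5)
So Y=(1/6)/(s-1) + (23/6)/(s + 5)
Inverse Laplace transform (L^(-1){1/(s-1)}=e^t, L^(-1){1/(s + 5)}=e^(-5t)):

Answer: y(t)=(1/6)·e^t + (23/6)·e^(-5t)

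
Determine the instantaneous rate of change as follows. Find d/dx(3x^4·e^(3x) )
Product rule: (fg)'=f'g+fg'
f=3x^4, f'=12x^3
g=e^(3x), g'=3·e^(3x)

Answer: 12x^3·e^(3x)+9x^4·e^(3x)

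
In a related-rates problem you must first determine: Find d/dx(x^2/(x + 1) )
Quotient rule: (f/g)' = (f'g - fg')/g²
f = x^2, f' = 2x
g = x + 1, g' = 1

Answer: (2x·(x + 1) - x^2)/(x + 1)²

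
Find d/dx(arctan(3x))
d/dx[arctan(u)] = u'/(1+u²), u = 3x, u' = 3

Answer: 3/(1+9x²)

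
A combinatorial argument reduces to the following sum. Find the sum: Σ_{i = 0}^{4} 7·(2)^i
Geometric series: S=a(1 - r^n)/(1 - r)
a=7, r=2, n=5
S=7(1 - 32)/-1=217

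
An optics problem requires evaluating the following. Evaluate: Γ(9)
Γ(n)=(n-1)! for positive integers
Γ(9)=8!=40320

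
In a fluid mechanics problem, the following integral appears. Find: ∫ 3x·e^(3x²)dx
Let u=3x², du=6x dx
∫ (1/2)e^u du=e^u/2+C

Answer: e^(3x²)/2+C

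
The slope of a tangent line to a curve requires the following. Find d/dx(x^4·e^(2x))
Product rule: (fg)'=f'g + fg'
f=x^4, f'=4x^3
g=e^(2x), g'=2·e^(2x)

Answer: 4x^3·e^(2x) + 2x^4·e^(2x)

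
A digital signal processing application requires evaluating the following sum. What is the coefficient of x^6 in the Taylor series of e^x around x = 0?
Taylor series of e^x = Σ x^n/n!
Coefficient of x^6 = 1/6! = 1/720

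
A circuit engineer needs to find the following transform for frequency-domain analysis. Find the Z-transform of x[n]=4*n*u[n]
Z{n*u[n]}=z/(z-1)^2
By linearity: Z{4*n*u[n]}=4z/(z-1)^2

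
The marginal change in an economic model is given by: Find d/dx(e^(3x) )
Chain rule: d/dx[e^u]=e^u · u' where u=3x
u'=3

Answer: 3·e^(3x)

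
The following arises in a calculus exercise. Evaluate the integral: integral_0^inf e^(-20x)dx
integral_0^inf e^(-20x) dx=[-1/20 * e^(-20x)]_0^inf
=0 - (-1/20)=1/20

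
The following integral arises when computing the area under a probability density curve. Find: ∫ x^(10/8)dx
Power rule: ∫ x^(5/4) dx=x^(9/4)/(9/4) + C

Answer: (4/9)·x^(9/4) + C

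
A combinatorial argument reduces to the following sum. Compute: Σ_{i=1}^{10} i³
Using formula: Σ i^3=[n(n + 1)/2]²=[10·11/2]²=3025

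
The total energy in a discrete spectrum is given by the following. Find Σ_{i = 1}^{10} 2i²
= 2·n(n + 1)(2n + 1)/6 = 2·10·11·21/6 = 770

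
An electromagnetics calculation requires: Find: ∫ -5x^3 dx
Using power rule: ∫ -5x^3 dx = -5/4 x^4+C = (-5/4)x^4+C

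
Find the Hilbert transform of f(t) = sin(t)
The Hilbert transform shifts each frequency component by -pi/2.
H{sin(wt)} = -cos(wt)
With w = 1: H{sin(t)} = -cos(t)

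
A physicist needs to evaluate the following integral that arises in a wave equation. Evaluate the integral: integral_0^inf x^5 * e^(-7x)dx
This is a Gamma integral. Substitute u=7x (du=7 dx):
integral_0^inf x^5*e^(-7x) dx=(1/7^6) integral_0^inf u^5*e^(-u) du
=Gamma(6)/7^6=5!/7^6=120/117649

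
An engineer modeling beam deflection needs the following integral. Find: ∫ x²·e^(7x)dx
Integration by parts twice:
First: u = x², dv = e^(7x) dx => x²e^(7x)/7 - (2/7)∫ xe^(7x) dx
Second (∫ xe^(7x) dx): xe^(7x)/7 - e^(7x)/49
Combining: e^(7x)(x²/7-2x/49+2/343)+C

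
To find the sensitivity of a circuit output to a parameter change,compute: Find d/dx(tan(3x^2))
Chain rule: d/dx[tan(u)]=sec²(u)·u' where u=3x^2
u'=6x

Answer: 6x·sec²(3x^2)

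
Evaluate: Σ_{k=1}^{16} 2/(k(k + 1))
Partial fractions: 2/(k(k+1))=2/k - 2/(k+1)
Telescoping sum: 2(1-1/17)=2·16/17

Answer: 32/17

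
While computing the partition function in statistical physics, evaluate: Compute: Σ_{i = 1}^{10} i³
Using formula: Σ i^3=[n(n+1)/2]²=[10·11/2]²=3025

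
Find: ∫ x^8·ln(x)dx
By parts: u = ln(x), dv = x^8 dx
du = 1/x dx, v = x^9/9
= x^9·ln(x)/9 - ∫ x^8/9 dx
= x^9·ln(x)/9 - x^9/81+C

Answer: x^9(ln(x)/9-1/81)+C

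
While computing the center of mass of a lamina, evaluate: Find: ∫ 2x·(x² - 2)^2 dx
Let u=x² - 2, du=2x dx
∫ u^2 du=u^3/3+C

Answer: (x² - 2)^3/3+C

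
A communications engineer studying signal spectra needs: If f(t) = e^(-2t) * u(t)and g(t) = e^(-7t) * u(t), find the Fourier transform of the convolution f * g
By the convolution theorem: F{f * g}=F(omega) * G(omega)
F(omega)=1/(2+j * omega), G(omega)=1/(7+j * omega)
F{f * g}=1/((2+j * omega)(7+j * omega))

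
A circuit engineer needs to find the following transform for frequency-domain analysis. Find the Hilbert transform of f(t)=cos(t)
The Hilbert transform shifts each frequency component by -pi/2.
H{cos(wt)} = sin(wt)
With w = 1: H{cos(t)} = sin(t)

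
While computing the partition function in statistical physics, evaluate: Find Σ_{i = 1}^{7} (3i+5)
=3·Σ i + 5·7=3·28 + 35=119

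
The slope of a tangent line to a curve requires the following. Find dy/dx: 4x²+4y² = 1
Differentiate: 8x+8y·(dy/dx) = 0
dy/dx = -8x/(8y) = -1·(x/y)

Answer: dy/dx = -1·(x/y)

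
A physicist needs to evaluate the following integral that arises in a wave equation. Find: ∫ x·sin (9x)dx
By parts: u = x, dv = sin(9x) dx
du = dx, v = -cos(9x)/9
= -x·cos(9x)/9 + sin(9x)/9² + C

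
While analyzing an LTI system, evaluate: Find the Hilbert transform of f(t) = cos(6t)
The Hilbert transform shifts each frequency component by -pi/2.
H{cos(wt)}=sin(wt)
With w=6: H{cos(6t)}=sin(6t)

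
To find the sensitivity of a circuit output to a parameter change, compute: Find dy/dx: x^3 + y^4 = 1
Differentiate: 3x^2+4y^3·(dy/dx)=0
dy/dx=-3x^2/(4y^3)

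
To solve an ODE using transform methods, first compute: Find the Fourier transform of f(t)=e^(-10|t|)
Using the standard pair: F{e^(-a|t|)}=2a/(a^2 + omega^2)
With a=10: F(omega)=20/(100 + omega^2)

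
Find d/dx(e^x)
Chain rule: d/dx[e^u] = e^u · u' where u = x
u' = 1

Answer: 1·e^x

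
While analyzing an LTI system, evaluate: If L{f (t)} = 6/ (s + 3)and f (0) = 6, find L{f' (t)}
L{f'(t)} = s·F(s) - f(0) = 6s/(s + 3) - 6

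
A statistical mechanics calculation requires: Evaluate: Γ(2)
Γ(n)=(n-1)! for positive integers
Γ(2)=1!=1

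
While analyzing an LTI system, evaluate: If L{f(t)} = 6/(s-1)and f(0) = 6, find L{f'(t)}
L{f'(t)}=s·F(s) - f(0)=6s/(s-1)-6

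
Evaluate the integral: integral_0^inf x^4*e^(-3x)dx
This is a Gamma integral. Substitute u = 3x (du = 3 dx):
integral_0^inf x^4*e^(-3x) dx = (1/3^5) integral_0^inf u^4*e^(-u) du
= Gamma(5)/3^5 = 4!/3^5 = 24/243

Answer: 8/81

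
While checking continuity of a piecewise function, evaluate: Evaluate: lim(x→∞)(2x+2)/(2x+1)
Divide numerator and denominator by x:
lim (2+2/x)/(2+1/x) = 1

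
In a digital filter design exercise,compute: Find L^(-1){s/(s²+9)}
L^(-1){s/(s²+w²)} = cos(wt)
Here w = 3

Answer: cos(3t)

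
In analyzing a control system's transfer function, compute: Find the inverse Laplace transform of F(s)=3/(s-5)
L^(-1){3/(s-a)} = c·e^(at)
Here a = 5, c = 3

Answer: 3e^(5t)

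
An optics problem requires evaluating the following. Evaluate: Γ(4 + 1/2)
Γ(n + 1/2) = (2n)!√π/(4^n·n!)
= 40320√π/(256·24) = (105/16)·√π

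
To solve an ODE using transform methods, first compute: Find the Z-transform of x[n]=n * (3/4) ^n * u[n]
Using the property Z{n * a^n * u[n]} = az/(z-a)^2
With a = 3/4: X(z) = (3/4)z/(z - 3/4)^2, |z| > 3/4

Answer: (3/4)z/(z - 3/4)^2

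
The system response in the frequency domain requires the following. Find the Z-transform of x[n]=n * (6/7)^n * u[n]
Using the property Z{n*a^n*u[n]}=az/(z-a)^2
With a=6/7: X(z)=(6/7)z/(z - 6/7)^2, |z| > 6/7

Answer: (6/7)z/(z - 6/7)^2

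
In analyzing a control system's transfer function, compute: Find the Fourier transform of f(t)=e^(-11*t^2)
The Fourier transform of a Gaussian e^(-a*t^2) is sqrt(pi/a)*e^(-omega^2/(4a)).
With a = 11: F(omega) = sqrt(pi/11)*e^(-omega^2/44)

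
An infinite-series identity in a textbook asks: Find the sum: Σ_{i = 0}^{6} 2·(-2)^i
Geometric series: S=a(1 - r^n)/(1 - r)
a=2, r=-2, n=7
S=2(1 + 128)/3=86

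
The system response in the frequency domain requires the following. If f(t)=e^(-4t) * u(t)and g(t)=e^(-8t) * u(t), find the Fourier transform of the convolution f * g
By the convolution theorem: F{f*g} = F(omega)*G(omega)
F(omega) = 1/(4 + j*omega), G(omega) = 1/(8 + j*omega)
F{f*g} = 1/((4 + j*omega)(8 + j*omega))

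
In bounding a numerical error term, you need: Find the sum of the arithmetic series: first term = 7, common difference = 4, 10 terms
Last term: a_n = 7 + (10 - 1)·4 = 43
Sum = n(a_1 + a_n)/2 = 10(7 + 43)/2 = 250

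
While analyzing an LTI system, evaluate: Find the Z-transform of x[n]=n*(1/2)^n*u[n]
Using the property Z{n * a^n * u[n]} = az/(z-a)^2
With a = 1/2: X(z) = (1/2)z/(z - 1/2)^2, |z| > 1/2

Answer: (1/2)z/(z - 1/2)^2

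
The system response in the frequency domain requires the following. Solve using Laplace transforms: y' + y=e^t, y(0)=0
Take L: sY - 0+Y = 1/(s-1)
Y(s+1) = 1/(s-1)+0
Y = 1/((s-1)(s+1))+0/(s+1)
Partial fractions: 1/((s-1)(s+1)) = (1/2)/(s-1) - (1/2)/(s+1)
So Y = (1/2)/(s-1) - (1/2)/(s+1)
Inverse Laplace transform (L^(-1){1/(s-1)} = e^t, L^(-1){1/(s+1)} = e^(-t)):

Answer: y(t) = (1/2)·e^t - (1/2)·e^(-t)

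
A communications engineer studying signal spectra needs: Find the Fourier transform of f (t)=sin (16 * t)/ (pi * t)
sin(W * t)/(pi * t)=(W/pi) * sinc(W * t/pi) is the impulse response of the ideal low-pass filter with cutoff W (here W=16).
Its Fourier transform is a rectangular function:
F(omega)=1 for |omega| < 16, 0 otherwise

Answer: rect(omega/32) [i.e., 1 for |omega| < 16, 0 otherwise]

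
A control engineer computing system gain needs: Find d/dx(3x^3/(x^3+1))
Quotient rule: (f/g)'=(f'g - fg')/g²
f=3x^3, f'=9x^2
g=x^3+1, g'=3x^2

Answer: (9x^2·(x^3+1)-9x^5)/(x^3+1)²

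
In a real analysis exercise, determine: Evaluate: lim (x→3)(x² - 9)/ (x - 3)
Factor: (x² - 9) = (x-3)(x + 3)
Cancel (x-3): lim(x→3) (x + 3) = 6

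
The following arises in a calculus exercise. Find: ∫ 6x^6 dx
Using power rule: ∫ 6x^6 dx = 6/7 x^7+C = (6/7)x^7+C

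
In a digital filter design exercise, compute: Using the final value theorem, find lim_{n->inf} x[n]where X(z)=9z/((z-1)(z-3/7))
Final value theorem: lim x[n] = lim_{z->1} (z-1)*X(z)
(z-1)*X(z) = 9z/(z-3/7)
As z->1: 9/(1-3/7) = 9/(4/7) = 63/4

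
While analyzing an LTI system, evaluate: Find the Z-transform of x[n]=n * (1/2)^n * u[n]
Using the property Z{n * a^n * u[n]} = az/(z-a)^2
With a = 1/2: X(z) = (1/2)z/(z - 1/2)^2, |z| > 1/2

Answer: (1/2)z/(z - 1/2)^2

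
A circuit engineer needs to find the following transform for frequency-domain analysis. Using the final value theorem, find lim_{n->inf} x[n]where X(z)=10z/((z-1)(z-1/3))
Final value theorem: lim x[n]=lim_{z->1} (z-1)*X(z)
(z-1)*X(z)=10z/(z-1/3)
As z->1: 10/(1 - 1/3)=10/(2/3)=15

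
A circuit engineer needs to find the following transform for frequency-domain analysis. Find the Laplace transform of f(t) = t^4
L{t^n}=n!/s^(n + 1)
L{t^4}=4!/s^5=24/s^5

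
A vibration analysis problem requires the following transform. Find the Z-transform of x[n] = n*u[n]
Standard pair: Z{n*u[n]}=z/(z-1)^2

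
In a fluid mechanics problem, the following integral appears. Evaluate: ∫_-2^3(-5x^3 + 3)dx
Step 1: Find antiderivative F(x)=(-5/4)x^4+3x
Step 2: F(3) - F(-2)=-369/4 - (-26)=-265/4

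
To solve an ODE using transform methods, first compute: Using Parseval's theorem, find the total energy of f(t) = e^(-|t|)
Parseval's theorem: E=integral |f(t)|^2 dt=(1/2pi) integral |F(omega)|^2 domega
E=integral_{-inf}^{inf} e^(-2|t|) dt=2 * integral_0^inf e^(-2t) dt=2/(2 * 1)=1/1

Answer: 1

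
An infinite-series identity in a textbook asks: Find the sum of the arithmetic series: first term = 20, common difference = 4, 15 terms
Last term: a_n=20 + (15 - 1)·4=76
Sum=n(a_1 + a_n)/2=15(20 + 76)/2=720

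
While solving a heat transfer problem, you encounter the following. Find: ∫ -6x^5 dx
Using power rule: ∫ -6x^5 dx=-6/6 x^6+C=-x^6+C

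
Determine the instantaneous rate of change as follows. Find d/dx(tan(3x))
Chain rule: d/dx[tan(u)]=sec²(u)·u' where u=3x
u'=3

Answer: 3·sec²(3x)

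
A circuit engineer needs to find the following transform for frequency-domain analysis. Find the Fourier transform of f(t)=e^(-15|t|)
Using the standard pair: F{e^(-a|t|)} = 2a/(a^2 + omega^2)
With a = 15: F(omega) = 30/(225 + omega^2)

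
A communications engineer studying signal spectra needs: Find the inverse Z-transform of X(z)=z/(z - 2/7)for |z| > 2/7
Standard pair: z/(z-a) <-> a^n*u[n] for causal signals
With a=2/7: x[n]=(2/7)^n*u[n]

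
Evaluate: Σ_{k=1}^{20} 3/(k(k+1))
Partial fractions: 3/(k(k + 1))=3/k - 3/(k + 1)
Telescoping sum: 3(1 - 1/21)=3·20/21

Answer: 20/7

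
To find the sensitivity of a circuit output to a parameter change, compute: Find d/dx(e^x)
Chain rule: d/dx[e^u] = e^u · u' where u = x
u' = 1

Answer: 1·e^x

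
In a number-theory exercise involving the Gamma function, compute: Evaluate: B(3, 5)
B(x,y) = Γ(x)Γ(y)/Γ(x + y) = (x-1)!(y-1)!/(x + y-1)!
B(3,5) = 2!·4!/7! = 1/105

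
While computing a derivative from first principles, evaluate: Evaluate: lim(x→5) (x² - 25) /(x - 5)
Factor: (x² - 25) = (x-5)(x + 5)
Cancel (x-5): lim(x→5) (x + 5) = 10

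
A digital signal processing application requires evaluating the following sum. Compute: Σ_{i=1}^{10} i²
Using formula: Σ i^2=n(n+1)(2n+1)/6=10·11·21/6=385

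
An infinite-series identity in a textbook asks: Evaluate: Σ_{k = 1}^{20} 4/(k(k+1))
Partial fractions: 4/(k(k+1)) = 4/k - 4/(k+1)
Telescoping sum: 4(1-1/21) = 4·20/21

Answer: 80/21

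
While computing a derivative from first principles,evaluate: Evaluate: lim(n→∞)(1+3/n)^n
This is the definition of e^3: lim(1+3/n)^n = e^3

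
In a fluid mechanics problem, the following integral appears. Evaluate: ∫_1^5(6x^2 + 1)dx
Step 1: Find antiderivative F(x)=2x^3+x
Step 2: F(5) - F(1)=255 - (3)=252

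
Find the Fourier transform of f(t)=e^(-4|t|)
Using the standard pair: F{e^(-a|t|)}=2a/(a^2+omega^2)
With a=4: F(omega)=8/(16+omega^2)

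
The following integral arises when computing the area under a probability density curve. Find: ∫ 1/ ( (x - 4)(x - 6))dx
Partial fractions: 1/((x-4)(x-6))=A/(x-4)+B/(x-6)
A=-1/2, B=1/2
∫ [-1/2· 1/(x-4)+1/2· 1/(x-6)] dx
=(1/2)[ln|x-6| - ln|x-4|]+C

Answer: (1/2)·ln|(x-6)/(x-4)|+C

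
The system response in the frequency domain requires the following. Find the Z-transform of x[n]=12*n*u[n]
Z{n * u[n]}=z/(z-1)^2
By linearity: Z{12 * n * u[n]}=12z/(z-1)^2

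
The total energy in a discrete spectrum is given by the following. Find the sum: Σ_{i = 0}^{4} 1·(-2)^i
Geometric series: S=a(1 - r^n)/(1 - r)
a=1, r=-2, n=5
S=1(1+32)/3=11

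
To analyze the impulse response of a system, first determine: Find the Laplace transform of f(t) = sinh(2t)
L{sinh(at)} = a/(s²-a²)
L{sinh(2t)} = 2/(s²-4)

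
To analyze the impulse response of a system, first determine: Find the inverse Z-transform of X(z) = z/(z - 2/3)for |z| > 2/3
Standard pair: z/(z-a) <-> a^n * u[n] for causal signals
With a = 2/3: x[n] = (2/3)^n * u[n]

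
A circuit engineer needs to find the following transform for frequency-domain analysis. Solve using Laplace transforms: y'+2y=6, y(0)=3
Take L of both sides: sY(s)-3+2Y(s)=6/s
Y(s)(s+2)=6/s+3
Y(s)=6/(s(s+2))+3/(s+2)
Partial fractions: 6/(s(s+2))=3/s - 3/(s+2)
So Y(s)=3/s
Inverse transform (L^(-1){1/s}=1, L^(-1){1/(s+2)}=e^(-2t)):

Answer: y(t)=3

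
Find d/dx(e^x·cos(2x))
Product rule: (fg)' = f'g+fg'
f = e^x, f' = e^x
g = cos(2x), g' = -2·sin(2x)

Answer: e^x·cos(2x)-2·e^x·sin(2x)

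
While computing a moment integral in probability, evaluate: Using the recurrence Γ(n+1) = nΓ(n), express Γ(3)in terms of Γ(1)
Γ(3)=2Γ(2)=2·1Γ(1)=...=2!·Γ(1)=2·Γ(1)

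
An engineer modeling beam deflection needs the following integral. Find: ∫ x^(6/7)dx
Power rule: ∫ x^(6/7) dx = x^(13/7)/(13/7) + C

Answer: (7/13)·x^(13/7) + C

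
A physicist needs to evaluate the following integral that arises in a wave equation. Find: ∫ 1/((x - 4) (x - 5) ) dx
Partial fractions: 1/((x-4)(x-5)) = A/(x-4)+B/(x-5)
A = -1, B = 1
∫ [-1· 1/(x-4)+1· 1/(x-5)] dx
= (1)[ln|x-5| - ln|x-4|]+C

Answer: ln|(x-5)/(x-4)|+C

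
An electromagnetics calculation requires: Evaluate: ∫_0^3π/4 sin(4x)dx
Antiderivative: -cos(4x)/4
Evaluate at bounds: [-cos(4·3π/4)/4] - [-cos(4·0)/4]
=(-(-1)+(1))/4=1/2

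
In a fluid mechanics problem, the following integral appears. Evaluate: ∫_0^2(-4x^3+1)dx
Step 1: Find antiderivative F(x) = -x^4 + x
Step 2: F(2) - F(0) = -14 - (0) = -14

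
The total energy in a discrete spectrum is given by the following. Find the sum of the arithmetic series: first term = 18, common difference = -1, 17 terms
Last term: a_n = 18+(17-1)·-1 = 2
Sum = n(a_1+a_n)/2 = 17(18+2)/2 = 170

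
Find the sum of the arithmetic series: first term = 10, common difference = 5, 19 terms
Last term: a_n=10+(19-1)·5=100
Sum=n(a_1+a_n)/2=19(10+100)/2=1045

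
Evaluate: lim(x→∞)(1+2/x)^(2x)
Rewrite as [(1 + 2/x)^x]^2.
lim(1 + 2/x)^x=e^2, so limit=(e^2)^2=e^4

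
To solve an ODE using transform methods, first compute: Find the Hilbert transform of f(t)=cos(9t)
The Hilbert transform shifts each frequency component by -pi/2.
H{cos(wt)} = sin(wt)
With w = 9: H{cos(9t)} = sin(9t)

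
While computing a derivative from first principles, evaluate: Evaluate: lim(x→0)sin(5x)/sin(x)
sin(u) ≈ u for small u:
sin(5x)/sin(x) ≈ 5x/(x)=5/1

Answer: 5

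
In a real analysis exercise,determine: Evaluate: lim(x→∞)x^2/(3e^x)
Apply L'Hôpital 2 times (∞/∞ each time):
Eventually get 2!/(3e^x) → 0

Answer: 0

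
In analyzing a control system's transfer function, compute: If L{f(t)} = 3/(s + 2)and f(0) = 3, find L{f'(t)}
L{f'(t)} = s·F(s) - f(0) = 3s/(s+2)-3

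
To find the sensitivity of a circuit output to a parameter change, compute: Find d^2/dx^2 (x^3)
Apply power rule 2 times:
d^1: 3x^2
d^2: 6x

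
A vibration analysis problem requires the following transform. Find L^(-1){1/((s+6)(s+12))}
Partial fractions: 1/((s+6)(s+12)) = A/(s+6)+B/(s+12)
Cover-up: A = 1/(s+12)|_{s = -6} = 1/6; B = 1/(s+6)|_{s = -12} = -1/6
L^(-1) = (1/6)e^(-6t) - (1/6)e^(-12t)

Answer: (1/6)(e^(-6t) - e^(-12t))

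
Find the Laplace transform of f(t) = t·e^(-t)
L{t·e^(at)}=1/(s-a)²
L{t·e^(-t)}=1/(s+1)²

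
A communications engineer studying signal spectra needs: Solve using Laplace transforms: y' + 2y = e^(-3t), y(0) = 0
Take L: sY - 0+2Y=1/(s+3)
Y(s+2)=1/(s+3)+0
Y=1/((s+3)(s+2))+0/(s+2)
Partial fractions: 1/((s+3)(s+2))=-1/(s+3)+1/(s+2)
So Y=-1/(s+3)+1/(s+2)
Inverse Laplace transform (L^(-1){1/(s+3)}=e^(-3t), L^(-1){1/(s+2)}=e^(-2t)):

Answer: y(t)=-1·e^(-3t)+e^(-2t)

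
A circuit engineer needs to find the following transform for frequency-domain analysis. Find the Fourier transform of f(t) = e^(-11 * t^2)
The Fourier transform of a Gaussian e^(-a * t^2) is sqrt(pi/a) * e^(-omega^2/(4a)).
With a=11: F(omega)=sqrt(pi/11) * e^(-omega^2/44)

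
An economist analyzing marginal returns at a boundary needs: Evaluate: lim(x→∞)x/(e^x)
Apply L'Hôpital 1 times (∞/∞ each time):
Eventually get 1!/(e^x) → 0

Answer: 0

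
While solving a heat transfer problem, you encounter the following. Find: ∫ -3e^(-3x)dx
Since d/dx[e^(-3x)] = -3e^(-3x), we get 1 e^(-3x) + C

Answer: e^(-3x) + C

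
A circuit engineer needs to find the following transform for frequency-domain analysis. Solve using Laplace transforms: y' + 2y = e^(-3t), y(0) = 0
Take L: sY - 0+2Y = 1/(s+3)
Y(s+2) = 1/(s+3)+0
Y = 1/((s+3)(s+2))+0/(s+2)
Partial fractions: 1/((s+3)(s+2)) = -1/(s+3)+1/(s+2)
So Y = -1/(s+3)+1/(s+2)
Inverse Laplace transform (L^(-1){1/(s+3)} = e^(-3t), L^(-1){1/(s+2)} = e^(-2t)):

Answer: y(t) = -1·e^(-3t)+e^(-2t)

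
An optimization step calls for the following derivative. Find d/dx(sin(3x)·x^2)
Product rule: (fg)'=f'g + fg'
f=sin(3x), f'=3·cos(3x)
g=x^2, g'=2x

Answer: 3·cos(3x)·x^2 + 2·sin(3x)·x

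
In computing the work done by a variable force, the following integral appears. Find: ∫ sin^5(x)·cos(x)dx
Let u=sin(x), du=cos(x) dx
∫ u^5 du=u^6/6 + C

Answer: sin^6(x)/6 + C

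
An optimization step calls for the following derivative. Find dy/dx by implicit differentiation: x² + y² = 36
Differentiate both sides: 2x + 2y·(dy/dx)=0
Solve: dy/dx=-2x/(2y)=-x/y

Answer: dy/dx=-x/y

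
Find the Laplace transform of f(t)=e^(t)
L{e^(at)}=1/(s-a)
L{e^(t)}=1/(s-1)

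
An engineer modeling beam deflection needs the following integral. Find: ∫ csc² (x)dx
Since d/dx[-cot(x)] = csc²(x), integral = -cot(x)+C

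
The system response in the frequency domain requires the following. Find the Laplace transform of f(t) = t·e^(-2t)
L{t·e^(at)}=1/(s-a)²
L{t·e^(-2t)}=1/(s+2)²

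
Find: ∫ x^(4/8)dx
Power rule: ∫ x^(1/2) dx = x^(3/2)/(3/2) + C

Answer: (2/3)·x^(3/2) + C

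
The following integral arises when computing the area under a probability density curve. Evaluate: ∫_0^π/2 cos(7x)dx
Antiderivative: sin(7x)/7
Evaluate at bounds: [sin(7·π/2)/7] - [sin(7·0)/7]
=((-1) - (0))/7=-1/7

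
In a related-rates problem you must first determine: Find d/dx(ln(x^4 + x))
Chain rule: d/dx[ln(u)]=u'/u where u=x^4+x
u'=4x^3+1

Answer: (4x^3+1)/(x^4+x)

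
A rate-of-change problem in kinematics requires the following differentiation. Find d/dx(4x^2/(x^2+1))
Quotient rule: (f/g)'=(f'g - fg')/g²
f=4x^2, f'=8x
g=x^2+1, g'=2x

Answer: (8x·(x^2+1)-8x^3)/(x^2+1)²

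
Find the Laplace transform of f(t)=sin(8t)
L{sin(wt)} = w/(s²+w²)
L{sin(8t)} = 8/(s²+64)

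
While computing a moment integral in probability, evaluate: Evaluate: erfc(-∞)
erfc(x)=1 - erf(x); erfc(-∞)=1 - erf(-∞)=1 - (-1)=2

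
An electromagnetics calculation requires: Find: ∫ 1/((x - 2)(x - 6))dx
Partial fractions: 1/((x-2)(x-6))=A/(x-2)+B/(x-6)
A=-1/4, B=1/4
∫ [-1/4· 1/(x-2)+1/4· 1/(x-6)] dx
=(1/4)[ln|x-6| - ln|x-2|]+C

Answer: (1/4)·ln|(x-6)/(x-2)|+C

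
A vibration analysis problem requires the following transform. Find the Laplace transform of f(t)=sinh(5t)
L{sinh(at)} = a/(s²-a²)
L{sinh(5t)} = 5/(s²-25)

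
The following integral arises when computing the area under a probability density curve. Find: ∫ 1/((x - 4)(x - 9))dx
Partial fractions: 1/((x-4)(x-9)) = A/(x-4)+B/(x-9)
A = -1/5, B = 1/5
∫ [-1/5· 1/(x-4)+1/5· 1/(x-9)] dx
= (1/5)[ln|x-9| - ln|x-4|]+C

Answer: (1/5)·ln|(x-9)/(x-4)|+C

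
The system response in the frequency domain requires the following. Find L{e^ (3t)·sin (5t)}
First shifting: L{e^(at)f(t)} = F(s-a)
L{sin(5t)} = 5/(s² + 25)
Shift: 5/((s-3)² + 25)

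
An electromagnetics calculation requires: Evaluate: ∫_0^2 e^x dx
Antiderivative: e^x
Evaluate: (e^2-1)

Answer: e^2-1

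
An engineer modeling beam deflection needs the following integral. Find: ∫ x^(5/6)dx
Power rule: ∫ x^(5/6) dx=x^(11/6)/(11/6) + C

Answer: (6/11)·x^(11/6) + C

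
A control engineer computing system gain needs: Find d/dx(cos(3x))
Chain rule: d/dx[cos(u)]=-sin(u)·u' where u=3x
u'=3

Answer: -3·sin(3x)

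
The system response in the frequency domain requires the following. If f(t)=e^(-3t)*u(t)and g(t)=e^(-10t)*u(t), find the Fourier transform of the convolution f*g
By the convolution theorem: F{f*g}=F(omega)*G(omega)
F(omega)=1/(3+j*omega), G(omega)=1/(10+j*omega)
F{f*g}=1/((3+j*omega)(10+j*omega))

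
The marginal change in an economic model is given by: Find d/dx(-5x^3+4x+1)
Power rule: d/dx(ax^n)=n·a·x^(n-1)
Term by term: -15·x^2+4

Answer: -15x^2+4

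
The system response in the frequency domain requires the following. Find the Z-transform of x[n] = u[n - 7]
Using the time-shift property: Z{u[n-7]}=z^(-7)*z/(z-1)
=z^(-6)/(z-1)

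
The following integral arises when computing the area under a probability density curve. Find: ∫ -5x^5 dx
Using power rule: ∫ -5x^5 dx = -5/6 x^6+C = (-5/6)x^6+C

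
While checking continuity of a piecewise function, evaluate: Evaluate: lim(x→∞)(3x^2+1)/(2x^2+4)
Divide numerator and denominator by x^2:
lim (3+1/x^2)/(2+4/x^2) = 3/2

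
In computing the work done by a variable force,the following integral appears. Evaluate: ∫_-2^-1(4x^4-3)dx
Step 1: Find antiderivative F(x) = (4/5)x^5-3x
Step 2: F(-1) - F(-2) = 11/5 - (-98/5) = 109/5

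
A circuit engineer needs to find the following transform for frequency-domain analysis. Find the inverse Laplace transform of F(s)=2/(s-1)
L^(-1){2/(s-a)} = c·e^(at)
Here a = 1, c = 2

Answer: 2e^(t)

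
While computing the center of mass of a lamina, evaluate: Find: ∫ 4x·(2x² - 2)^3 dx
Let u=2x² - 2, du=4x dx
∫ u^3 du=u^4/4 + C

Answer: (2x² - 2)^4/4 + C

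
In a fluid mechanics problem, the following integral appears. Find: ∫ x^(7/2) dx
Power rule: ∫ x^(7/2) dx = x^(9/2)/(9/2)+C

Answer: (2/9)·x^(9/2)+C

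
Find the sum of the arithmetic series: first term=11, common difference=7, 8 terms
Last term: a_n = 11 + (8 - 1)·7 = 60
Sum = n(a_1 + a_n)/2 = 8(11 + 60)/2 = 284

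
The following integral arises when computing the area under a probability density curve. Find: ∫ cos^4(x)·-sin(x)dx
Let u=cos(x), du=-sin(x) dx
∫ u^4 du=u^5/5 + C

Answer: cos^5(x)/5 + C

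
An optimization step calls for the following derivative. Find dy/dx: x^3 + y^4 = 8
Differentiate: 3x^2 + 4y^3·(dy/dx)=0
dy/dx=-3x^2/(4y^3)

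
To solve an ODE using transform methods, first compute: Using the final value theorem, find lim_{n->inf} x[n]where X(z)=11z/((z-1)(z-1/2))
Final value theorem: lim x[n] = lim_{z->1} (z-1) * X(z)
(z-1) * X(z) = 11z/(z-1/2)
As z->1: 11/(1 - 1/2) = 11/(1/2) = 22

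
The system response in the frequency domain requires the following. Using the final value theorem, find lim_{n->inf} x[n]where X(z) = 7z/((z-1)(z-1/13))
Final value theorem: lim x[n] = lim_{z->1} (z-1) * X(z)
(z-1) * X(z) = 7z/(z-1/13)
As z->1: 7/(1-1/13) = 7/(12/13) = 91/12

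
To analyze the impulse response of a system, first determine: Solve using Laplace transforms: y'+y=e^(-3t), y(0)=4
Take L: sY - 4+Y=1/(s+3)
Y(s+1)=1/(s+3)+4
Y=1/((s+3)(s+1))+4/(s+1)
Partial fractions: 1/((s+3)(s+1))=-(1/2)/(s+3)+(1/2)/(s+1)
So Y=-(1/2)/(s+3)+(9/2)/(s+1)
Inverse Laplace transform (L^(-1){1/(s+3)}=e^(-3t), L^(-1){1/(s+1)}=e^(-t)):

Answer: y(t)=(-1/2)·e^(-3t)+(9/2)·e^(-t)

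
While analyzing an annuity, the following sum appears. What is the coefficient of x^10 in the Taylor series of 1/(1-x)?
1/(1-x)=Σ x^n for |x|<1
All coefficients are 1

Answer: 1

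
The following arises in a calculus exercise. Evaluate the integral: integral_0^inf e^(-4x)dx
integral_0^inf e^(-4x) dx = [-1/4 * e^(-4x)]_0^inf
= 0 - (-1/4) = 1/4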